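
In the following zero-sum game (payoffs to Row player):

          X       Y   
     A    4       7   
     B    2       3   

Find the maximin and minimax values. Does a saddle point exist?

Maximin = 4, Minimax = 4, Saddle: True

Work:
Row minimums: [4, 2] → maximin = 4
Column maximums: [4, 7] → minimax = 4
Saddle point exists! Game value = 4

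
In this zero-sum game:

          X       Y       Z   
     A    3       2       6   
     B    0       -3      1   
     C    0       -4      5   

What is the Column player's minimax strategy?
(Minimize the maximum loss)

Column should play Y, value = 2

Work:
Column player minimizes Row's maximum payoff:
Column X: max payoff to Row = 3
Column Y: max payoff to Row = 2
Column Z: max payoff to Row = 6
Minimum is 2, achieved by column Y.
Minimax strategy: Y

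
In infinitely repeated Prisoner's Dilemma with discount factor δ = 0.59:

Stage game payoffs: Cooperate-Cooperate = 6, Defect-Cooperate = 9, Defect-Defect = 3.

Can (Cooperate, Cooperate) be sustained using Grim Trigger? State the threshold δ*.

δ* = 0.5; since δ = 0.59 ≥ 0.5, cooperation can be sustained

Work:
For Grim Trigger:
Cooperate forever: 6/(1-δ)
Defect then punished: 9 + 3·δ/(1-δ)
Need: 6/(1-δ) ≥ 9 + 3·δ/(1-δ)
Solving: δ ≥ (T-R)/(T-P) = (9-6)/(9-3) = 0.5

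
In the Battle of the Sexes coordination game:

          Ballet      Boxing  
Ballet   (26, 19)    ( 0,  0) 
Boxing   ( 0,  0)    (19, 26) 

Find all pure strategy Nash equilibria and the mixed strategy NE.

Pure NE: (Ballet, Ballet) and (Boxing, Boxing); Mixed NE: p = 0.5778, q = 0.4222

Work:
Check pure NE:
(Ballet, Ballet): (26, 19) - no unilateral deviation beneficial
(Boxing, Boxing): (19, 26) - no unilateral deviation beneficial
Mixed NE: P1 plays Ballet with p = 0.5778, P2 plays Ballet with q = 0.4222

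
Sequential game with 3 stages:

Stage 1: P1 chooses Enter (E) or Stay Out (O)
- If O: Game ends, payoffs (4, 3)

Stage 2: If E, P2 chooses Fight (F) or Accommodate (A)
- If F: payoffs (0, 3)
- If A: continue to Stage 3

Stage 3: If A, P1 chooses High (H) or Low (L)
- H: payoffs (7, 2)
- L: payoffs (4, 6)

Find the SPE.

SPE: (O, F, H); Outcome (4, 3)

Work:
Stage 3: P1 chooses H (7 vs 4)
Stage 2: P2: F->3, A->2 (anticipating H). Choose F
Stage 1: P1: O->4, E->0 (anticipating F, H). Choose O
SPE path: O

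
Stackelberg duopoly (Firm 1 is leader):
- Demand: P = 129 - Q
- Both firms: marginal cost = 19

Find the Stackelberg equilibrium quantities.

q₁* (leader) = 55.0, q₂* (follower) = 27.5

Work:
Follower's reaction: q₂ = (a - c - q₁)/2
Leader substitutes: π₁ = q₁·(a - q₁ - (a-c-q₁)/2 - c)
FOC: q₁* = (129 - 19)/2 = 55.00
Then: q₂* = (129 - 19 - 55.0)/2 = 27.50
Leader has first-mover advantage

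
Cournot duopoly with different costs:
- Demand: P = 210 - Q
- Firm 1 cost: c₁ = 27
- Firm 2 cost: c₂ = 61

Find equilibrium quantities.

q₁* = 72.33, q₂* = 38.33

Work:
Reaction: q₁ = (210 - 27 - q₂)/2
Reaction: q₂ = (210 - 61 - q₁)/2
Solve simultaneously:
q₁* = (210 - 2×27 + 61)/3 = 72.33
q₂* = (210 - 2×61 + 27)/3 = 38.33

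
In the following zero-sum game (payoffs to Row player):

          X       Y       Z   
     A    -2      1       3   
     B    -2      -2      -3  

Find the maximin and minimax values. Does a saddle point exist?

Maximin = -2, Minimax = -2, Saddle: True

Work:
Row minimums: [-2, -3] → maximin = -2
Column maximums: [-2, 1, 3] → minimax = -2
Saddle point exists! Game value = -2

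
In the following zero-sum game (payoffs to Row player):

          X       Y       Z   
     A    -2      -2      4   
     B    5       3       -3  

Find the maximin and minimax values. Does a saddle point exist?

Maximin = -2, Minimax = 3, Saddle: False

Work:
Row minimums: [-2, -3] → maximin = -2
Column maximums: [5, 3, 4] → minimax = 3
No saddle point (maximin ≠ minimax). Mixed strategy needed.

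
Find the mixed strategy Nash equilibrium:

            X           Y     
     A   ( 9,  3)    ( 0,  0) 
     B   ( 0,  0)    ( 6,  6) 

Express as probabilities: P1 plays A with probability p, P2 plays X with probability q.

p = 0.6667, q = 0.4

Work:
Find probabilities that make opponent indifferent:
P2 chooses q to make P1 indifferent between A and B
P1 chooses p to make P2 indifferent between X and Y
Mixed NE: P1 plays (A: 0.6667, B: 0.3333), P2 plays (X: 0.4, Y: 0.6)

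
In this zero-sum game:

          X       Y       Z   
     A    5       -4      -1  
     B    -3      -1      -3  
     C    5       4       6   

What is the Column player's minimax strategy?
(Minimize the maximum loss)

Column should play Y, value = 4

Work:
Column player minimizes Row's maximum payoff:
Column X: max payoff to Row = 5
Column Y: max payoff to Row = 4
Column Z: max payoff to Row = 6
Minimum is 4, achieved by column Y.
Minimax strategy: Y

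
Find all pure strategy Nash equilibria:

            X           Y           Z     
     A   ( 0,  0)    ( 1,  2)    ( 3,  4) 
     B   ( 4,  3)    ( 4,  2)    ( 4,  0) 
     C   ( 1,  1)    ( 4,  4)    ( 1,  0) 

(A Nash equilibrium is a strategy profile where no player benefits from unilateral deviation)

Nash equilibrium: (B, X), (C, Y)

Work:
Best responses:
  P1 vs X: payoffs [0, 4, 1] → best response B (payoff 4)
  P1 vs Y: payoffs [1, 4, 4] → best response B/C (payoff 4)
  P1 vs Z: payoffs [3, 4, 1] → best response B (payoff 4)
  P2 vs A: payoffs [0, 2, 4] → best response Z (payoff 4)
  P2 vs B: payoffs [3, 2, 0] → best response X (payoff 3)
  P2 vs C: payoffs [1, 4, 0] → best response Y (payoff 4)
Mutual best responses: (B,X), (C,Y) → Nash equilibria.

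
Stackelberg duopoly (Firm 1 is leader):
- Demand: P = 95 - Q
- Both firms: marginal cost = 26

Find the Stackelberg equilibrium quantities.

q₁* (leader) = 34.5, q₂* (follower) = 17.25

Work:
Follower's reaction: q₂ = (a - c - q₁)/2
Leader substitutes: π₁ = q₁·(a - q₁ - (a-c-q₁)/2 - c)
FOC: q₁* = (95 - 26)/2 = 34.50
Then: q₂* = (95 - 26 - 34.5)/2 = 17.25
Leader has first-mover advantage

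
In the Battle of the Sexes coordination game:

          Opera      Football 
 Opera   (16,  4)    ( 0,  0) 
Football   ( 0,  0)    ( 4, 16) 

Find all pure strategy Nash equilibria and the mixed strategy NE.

Pure NE: (Opera, Opera) and (Football, Football); Mixed NE: p = 0.8, q = 0.2

Work:
Check pure NE:
(Opera, Opera): (16, 4) - no unilateral deviation beneficial
(Football, Football): (4, 16) - no unilateral deviation beneficial
Mixed NE: P1 plays Opera with p = 0.8, P2 plays Opera with q = 0.2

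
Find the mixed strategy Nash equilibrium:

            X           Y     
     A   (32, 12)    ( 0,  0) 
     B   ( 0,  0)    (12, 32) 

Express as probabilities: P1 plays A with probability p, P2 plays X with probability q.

p = 0.7273, q = 0.2727

Work:
Find probabilities that make opponent indifferent:
P2 chooses q to make P1 indifferent between A and B
P1 chooses p to make P2 indifferent between X and Y
Mixed NE: P1 plays (A: 0.7273, B: 0.2727), P2 plays (X: 0.2727, Y: 0.7273)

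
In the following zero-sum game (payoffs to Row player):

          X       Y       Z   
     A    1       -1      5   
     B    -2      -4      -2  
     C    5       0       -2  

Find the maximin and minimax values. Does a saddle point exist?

Maximin = -1, Minimax = 0, Saddle: False

Work:
Row minimums: [-1, -4, -2] → maximin = -1
Column maximums: [5, 0, 5] → minimax = 0
No saddle point (maximin ≠ minimax). Mixed strategy needed.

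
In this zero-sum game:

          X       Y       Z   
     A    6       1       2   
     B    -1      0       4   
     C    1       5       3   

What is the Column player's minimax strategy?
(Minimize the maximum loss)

Column should play Z, value = 4

Work:
Column player minimizes Row's maximum payoff:
Column X: max payoff to Row = 6
Column Y: max payoff to Row = 5
Column Z: max payoff to Row = 4
Minimum is 4, achieved by column Z.
Minimax strategy: Z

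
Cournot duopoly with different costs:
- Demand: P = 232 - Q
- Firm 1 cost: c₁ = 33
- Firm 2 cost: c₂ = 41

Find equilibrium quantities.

q₁* = 69.0, q₂* = 61.0

Work:
Reaction: q₁ = (232 - 33 - q₂)/2
Reaction: q₂ = (232 - 41 - q₁)/2
Solve simultaneously:
q₁* = (232 - 2×33 + 41)/3 = 69.0
q₂* = (232 - 2×41 + 33)/3 = 61.0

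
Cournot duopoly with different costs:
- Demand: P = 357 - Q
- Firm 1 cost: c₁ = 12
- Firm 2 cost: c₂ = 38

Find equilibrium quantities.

q₁* = 123.67, q₂* = 97.67

Work:
Reaction: q₁ = (357 - 12 - q₂)/2
Reaction: q₂ = (357 - 38 - q₁)/2
Solve simultaneously:
q₁* = (357 - 2×12 + 38)/3 = 123.67
q₂* = (357 - 2×38 + 12)/3 = 97.67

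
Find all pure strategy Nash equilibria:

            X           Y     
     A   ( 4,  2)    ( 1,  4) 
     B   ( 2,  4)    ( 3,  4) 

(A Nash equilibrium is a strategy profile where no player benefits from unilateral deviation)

Nash equilibrium: (B, Y)

Work:
Best responses:
  P1 vs X: payoffs [4, 2] → best response A (payoff 4)
  P1 vs Y: payoffs [1, 3] → best response B (payoff 3)
  P2 vs A: payoffs [2, 4] → best response Y (payoff 4)
  P2 vs B: payoffs [4, 4] → best response X/Y (payoff 4)
Mutual best responses: (B,Y) → Nash equilibria.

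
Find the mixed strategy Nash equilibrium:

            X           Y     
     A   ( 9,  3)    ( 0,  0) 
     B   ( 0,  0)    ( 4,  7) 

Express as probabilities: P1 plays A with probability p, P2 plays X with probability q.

p = 0.7, q = 0.3077

Work:
Find probabilities that make opponent indifferent:
P2 chooses q to make P1 indifferent between A and B
P1 chooses p to make P2 indifferent between X and Y
Mixed NE: P1 plays (A: 0.7, B: 0.3), P2 plays (X: 0.3077, Y: 0.6923)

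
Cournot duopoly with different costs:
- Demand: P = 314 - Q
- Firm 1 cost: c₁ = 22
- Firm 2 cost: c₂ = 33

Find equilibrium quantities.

q₁* = 101.0, q₂* = 90.0

Work:
Reaction: q₁ = (314 - 22 - q₂)/2
Reaction: q₂ = (314 - 33 - q₁)/2
Solve simultaneously:
q₁* = (314 - 2×22 + 33)/3 = 101.0
q₂* = (314 - 2×33 + 22)/3 = 90.0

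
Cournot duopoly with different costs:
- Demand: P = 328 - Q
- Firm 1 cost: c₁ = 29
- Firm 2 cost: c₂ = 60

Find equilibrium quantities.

q₁* = 110.0, q₂* = 79.0

Work:
Reaction: q₁ = (328 - 29 - q₂)/2
Reaction: q₂ = (328 - 60 - q₁)/2
Solve simultaneously:
q₁* = (328 - 2×29 + 60)/3 = 110.0
q₂* = (328 - 2×60 + 29)/3 = 79.0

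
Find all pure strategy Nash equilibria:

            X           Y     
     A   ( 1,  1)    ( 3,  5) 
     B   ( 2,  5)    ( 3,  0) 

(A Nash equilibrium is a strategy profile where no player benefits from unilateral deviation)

Nash equilibrium: (A, Y), (B, X)

Work:
Best responses:
  P1 vs X: payoffs [1, 2] → best response B (payoff 2)
  P1 vs Y: payoffs [3, 3] → best response A/B (payoff 3)
  P2 vs A: payoffs [1, 5] → best response Y (payoff 5)
  P2 vs B: payoffs [5, 0] → best response X (payoff 5)
Mutual best responses: (A,Y), (B,X) → Nash equilibria.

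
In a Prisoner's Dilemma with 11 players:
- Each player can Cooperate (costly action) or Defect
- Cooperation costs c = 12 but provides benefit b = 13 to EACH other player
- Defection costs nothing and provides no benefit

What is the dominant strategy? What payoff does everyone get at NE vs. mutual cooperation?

Dominant: Defect; NE payoff = 0; Coop payoff = 118

Work:
Defect dominates (saves cost c = 12, benefit to others is external)
NE: All defect → everyone gets 0
If all cooperate: each receives (10)×13 - 12 = 118
Social dilemma: 118 > 0 but NE gives 0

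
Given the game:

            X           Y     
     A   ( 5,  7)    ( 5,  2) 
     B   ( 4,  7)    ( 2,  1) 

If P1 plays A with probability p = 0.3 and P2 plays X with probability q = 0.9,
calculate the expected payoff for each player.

E[P1] = 4.16, E[P2] = 6.43

Work:
E[P1] = p·q·π₁(A,X) + p·(1-q)·π₁(A,Y) + (1-p)·q·π₁(B,X) + (1-p)·(1-q)·π₁(B,Y)
= 0.3·0.9·5 + 0.3·0.1·5 + 0.7·0.9·4 + 0.7·0.1·2
= 4.16

E[P2] = 6.43 (similar calculation)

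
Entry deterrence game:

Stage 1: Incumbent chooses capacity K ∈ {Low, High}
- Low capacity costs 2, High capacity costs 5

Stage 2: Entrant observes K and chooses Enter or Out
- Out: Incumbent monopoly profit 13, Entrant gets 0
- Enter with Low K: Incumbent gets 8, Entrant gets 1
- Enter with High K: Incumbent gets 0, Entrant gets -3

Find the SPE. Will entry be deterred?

SPE: (High, Enter|Low, Out|High); Entry deterred. Incumbent net profit = 8

Work:
After Low K: Entrant enters (1 > 0)
After High K: Entrant stays out (-3 < 0)
Incumbent: Low → 8−2=6, High → 13−5=8
Incumbent chooses High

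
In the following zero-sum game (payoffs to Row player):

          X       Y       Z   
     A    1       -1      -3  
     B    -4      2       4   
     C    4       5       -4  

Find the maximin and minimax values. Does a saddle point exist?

Maximin = -3, Minimax = 4, Saddle: False

Work:
Row minimums: [-3, -4, -4] → maximin = -3
Column maximums: [4, 5, 4] → minimax = 4
No saddle point (maximin ≠ minimax). Mixed strategy needed.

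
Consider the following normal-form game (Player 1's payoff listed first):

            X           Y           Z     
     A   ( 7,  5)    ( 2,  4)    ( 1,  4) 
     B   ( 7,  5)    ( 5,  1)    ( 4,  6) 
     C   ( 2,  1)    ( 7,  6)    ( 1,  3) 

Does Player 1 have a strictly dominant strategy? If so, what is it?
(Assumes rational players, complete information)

No strictly dominant strategy exists for Player 1

Work:
A strategy strictly dominates another if it gives a strictly higher payoff against every opponent action. Compare each pair of P1's strategies column-by-column:
  A vs B: [7 vs 7, 2 vs 5, 1 vs 4] → A does not strictly dominate B (column X: 7 ≤ 7)
  A vs C: [7 vs 2, 2 vs 7, 1 vs 1] → A does not strictly dominate C (column Y: 2 ≤ 7)
  B vs A: [7 vs 7, 5 vs 2, 4 vs 1] → B does not strictly dominate A (column X: 7 ≤ 7)
  B vs C: [7 vs 2, 5 vs 7, 4 vs 1] → B does not strictly dominate C (column Y: 5 ≤ 7)
  C vs A: [2 vs 7, 7 vs 2, 1 vs 1] → C does not strictly dominate A (column X: 2 ≤ 7)
  C vs B: [2 vs 7, 7 vs 5, 1 vs 4] → C does not strictly dominate B (column X: 2 ≤ 7)
No single strategy strictly dominates all others → no strictly dominant strategy.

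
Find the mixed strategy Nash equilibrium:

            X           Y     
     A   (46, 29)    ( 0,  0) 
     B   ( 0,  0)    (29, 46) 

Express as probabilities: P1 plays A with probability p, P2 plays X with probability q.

p = 0.6133, q = 0.3867

Work:
Find probabilities that make opponent indifferent:
P2 chooses q to make P1 indifferent between A and B
P1 chooses p to make P2 indifferent between X and Y
Mixed NE: P1 plays (A: 0.6133, B: 0.3867), P2 plays (X: 0.3867, Y: 0.6133)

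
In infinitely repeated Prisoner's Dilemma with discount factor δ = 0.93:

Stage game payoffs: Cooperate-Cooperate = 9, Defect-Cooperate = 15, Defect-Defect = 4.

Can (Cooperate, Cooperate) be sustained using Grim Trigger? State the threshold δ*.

δ* = 0.5455; since δ = 0.93 ≥ 0.5455, cooperation can be sustained

Work:
For Grim Trigger:
Cooperate forever: 9/(1-δ)
Defect then punished: 15 + 4·δ/(1-δ)
Need: 9/(1-δ) ≥ 15 + 4·δ/(1-δ)
Solving: δ ≥ (T-R)/(T-P) = (15-9)/(15-4) = 0.5455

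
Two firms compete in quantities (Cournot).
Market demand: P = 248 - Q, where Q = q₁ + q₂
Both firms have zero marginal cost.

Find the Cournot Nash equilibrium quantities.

q₁* = q₂* = 82.67; P* = 82.67

Work:
Profit: π_i = P·q_i = (a - q_i - q_j)·q_i
FOC: ∂π_i/∂q_i = a - 2q_i - q_j = 0
Reaction function: q_i = (248 - q_j)/2
Symmetry: q* = 248/3 = 82.67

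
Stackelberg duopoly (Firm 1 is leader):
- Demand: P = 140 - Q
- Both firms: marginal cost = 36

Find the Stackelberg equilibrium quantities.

q₁* (leader) = 52.0, q₂* (follower) = 26.0

Work:
Follower's reaction: q₂ = (a - c - q₁)/2
Leader substitutes: π₁ = q₁·(a - q₁ - (a-c-q₁)/2 - c)
FOC: q₁* = (140 - 36)/2 = 52.00
Then: q₂* = (140 - 36 - 52.0)/2 = 26.00
Leader has first-mover advantage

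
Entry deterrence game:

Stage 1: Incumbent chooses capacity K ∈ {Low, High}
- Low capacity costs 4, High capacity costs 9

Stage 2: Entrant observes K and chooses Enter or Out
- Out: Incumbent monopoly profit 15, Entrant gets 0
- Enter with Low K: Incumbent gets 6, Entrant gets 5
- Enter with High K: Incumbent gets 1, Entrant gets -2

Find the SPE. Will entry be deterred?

SPE: (High, Enter|Low, Out|High); Entry deterred. Incumbent net profit = 6

Work:
After Low K: Entrant enters (5 > 0)
After High K: Entrant stays out (-2 < 0)
Incumbent: Low → 6−4=2, High → 15−9=6
Incumbent chooses High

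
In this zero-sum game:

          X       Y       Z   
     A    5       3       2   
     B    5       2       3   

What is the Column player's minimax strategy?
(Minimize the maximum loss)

Column should play Y or Z (all achieve the minimum), value = 3

Work:
Column player minimizes Row's maximum payoff:
Column X: max payoff to Row = 5
Column Y: max payoff to Row = 3
Column Z: max payoff to Row = 3
Minimum is 3, achieved by columns Y, Z (tied).
Each of Y or Z is a minimax strategy.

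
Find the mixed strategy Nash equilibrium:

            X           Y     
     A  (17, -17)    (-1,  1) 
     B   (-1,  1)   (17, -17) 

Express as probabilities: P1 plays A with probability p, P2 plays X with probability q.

p = 0.5, q = 0.5

Work:
Find probabilities that make opponent indifferent:
P2 chooses q to make P1 indifferent between A and B
P1 chooses p to make P2 indifferent between X and Y
Mixed NE: P1 plays (A: 0.5, B: 0.5), P2 plays (X: 0.5, Y: 0.5)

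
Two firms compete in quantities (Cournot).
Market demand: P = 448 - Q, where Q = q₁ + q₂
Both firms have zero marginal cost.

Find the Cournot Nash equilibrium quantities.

q₁* = q₂* = 149.33; P* = 149.33

Work:
Profit: π_i = P·q_i = (a - q_i - q_j)·q_i
FOC: ∂π_i/∂q_i = a - 2q_i - q_j = 0
Reaction function: q_i = (448 - q_j)/2
Symmetry: q* = 448/3 = 149.33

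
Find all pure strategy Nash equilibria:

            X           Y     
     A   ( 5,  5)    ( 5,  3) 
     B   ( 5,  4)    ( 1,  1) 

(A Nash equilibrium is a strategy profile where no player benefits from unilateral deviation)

Nash equilibrium: (A, X), (B, X)

Work:
Best responses:
  P1 vs X: payoffs [5, 5] → best response A/B (payoff 5)
  P1 vs Y: payoffs [5, 1] → best response A (payoff 5)
  P2 vs A: payoffs [5, 3] → best response X (payoff 5)
  P2 vs B: payoffs [4, 1] → best response X (payoff 4)
Mutual best responses: (A,X), (B,X) → Nash equilibria.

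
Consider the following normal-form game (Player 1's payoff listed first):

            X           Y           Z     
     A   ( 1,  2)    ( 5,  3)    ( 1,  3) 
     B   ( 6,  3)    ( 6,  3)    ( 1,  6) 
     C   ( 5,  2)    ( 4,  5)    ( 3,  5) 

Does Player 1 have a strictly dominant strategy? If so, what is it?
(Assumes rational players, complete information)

No strictly dominant strategy exists for Player 1

Work:
A strategy strictly dominates another if it gives a strictly higher payoff against every opponent action. Compare each pair of P1's strategies column-by-column:
  A vs B: [1 vs 6, 5 vs 6, 1 vs 1] → A does not strictly dominate B (column X: 1 ≤ 6)
  A vs C: [1 vs 5, 5 vs 4, 1 vs 3] → A does not strictly dominate C (column X: 1 ≤ 5)
  B vs A: [6 vs 1, 6 vs 5, 1 vs 1] → B does not strictly dominate A (column Z: 1 ≤ 1)
  B vs C: [6 vs 5, 6 vs 4, 1 vs 3] → B does not strictly dominate C (column Z: 1 ≤ 3)
  C vs A: [5 vs 1, 4 vs 5, 3 vs 1] → C does not strictly dominate A (column Y: 4 ≤ 5)
  C vs B: [5 vs 6, 4 vs 6, 3 vs 1] → C does not strictly dominate B (column X: 5 ≤ 6)
No single strategy strictly dominates all others → no strictly dominant strategy.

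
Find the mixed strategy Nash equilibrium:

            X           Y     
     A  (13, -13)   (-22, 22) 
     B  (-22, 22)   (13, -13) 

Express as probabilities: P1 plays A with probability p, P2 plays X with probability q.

p = 0.5, q = 0.5

Work:
Find probabilities that make opponent indifferent:
P2 chooses q to make P1 indifferent between A and B
P1 chooses p to make P2 indifferent between X and Y
Mixed NE: P1 plays (A: 0.5, B: 0.5), P2 plays (X: 0.5, Y: 0.5)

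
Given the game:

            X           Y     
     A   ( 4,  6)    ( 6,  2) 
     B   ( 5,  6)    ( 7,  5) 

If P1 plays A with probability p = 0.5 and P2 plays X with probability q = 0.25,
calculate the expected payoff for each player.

E[P1] = 6.0, E[P2] = 4.125

Work:
E[P1] = p·q·π₁(A,X) + p·(1-q)·π₁(A,Y) + (1-p)·q·π₁(B,X) + (1-p)·(1-q)·π₁(B,Y)
= 0.5·0.25·4 + 0.5·0.75·6 + 0.5·0.25·5 + 0.5·0.75·7
= 6.0

E[P2] = 4.125 (similar calculation)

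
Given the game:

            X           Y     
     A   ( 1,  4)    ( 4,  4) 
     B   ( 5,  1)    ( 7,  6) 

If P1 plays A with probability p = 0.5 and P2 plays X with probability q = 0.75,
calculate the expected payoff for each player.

E[P1] = 3.625, E[P2] = 3.125

Work:
E[P1] = p·q·π₁(A,X) + p·(1-q)·π₁(A,Y) + (1-p)·q·π₁(B,X) + (1-p)·(1-q)·π₁(B,Y)
= 0.5·0.75·1 + 0.5·0.25·4 + 0.5·0.75·5 + 0.5·0.25·7
= 3.625

E[P2] = 3.125 (similar calculation)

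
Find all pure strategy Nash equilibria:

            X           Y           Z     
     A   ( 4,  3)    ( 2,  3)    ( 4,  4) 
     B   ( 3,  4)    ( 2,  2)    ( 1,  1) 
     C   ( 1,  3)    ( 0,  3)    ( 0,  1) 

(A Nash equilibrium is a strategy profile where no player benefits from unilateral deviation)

Nash equilibrium: (A, Z)

Work:
Best responses:
  P1 vs X: payoffs [4, 3, 1] → best response A (payoff 4)
  P1 vs Y: payoffs [2, 2, 0] → best response A/B (payoff 2)
  P1 vs Z: payoffs [4, 1, 0] → best response A (payoff 4)
  P2 vs A: payoffs [3, 3, 4] → best response Z (payoff 4)
  P2 vs B: payoffs [4, 2, 1] → best response X (payoff 4)
  P2 vs C: payoffs [3, 3, 1] → best response X/Y (payoff 3)
Mutual best responses: (A,Z) → Nash equilibria.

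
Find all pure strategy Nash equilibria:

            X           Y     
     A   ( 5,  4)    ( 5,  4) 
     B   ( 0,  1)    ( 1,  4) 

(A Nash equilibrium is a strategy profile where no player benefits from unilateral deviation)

Nash equilibrium: (A, X), (A, Y)

Work:
Best responses:
  P1 vs X: payoffs [5, 0] → best response A (payoff 5)
  P1 vs Y: payoffs [5, 1] → best response A (payoff 5)
  P2 vs A: payoffs [4, 4] → best response X/Y (payoff 4)
  P2 vs B: payoffs [1, 4] → best response Y (payoff 4)
Mutual best responses: (A,X), (A,Y) → Nash equilibria.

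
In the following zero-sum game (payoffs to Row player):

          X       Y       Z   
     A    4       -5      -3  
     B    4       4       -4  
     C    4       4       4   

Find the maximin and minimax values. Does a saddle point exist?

Maximin = 4, Minimax = 4, Saddle: True

Work:
Row minimums: [-5, -4, 4] → maximin = 4
Column maximums: [4, 4, 4] → minimax = 4
Saddle point exists! Game value = 4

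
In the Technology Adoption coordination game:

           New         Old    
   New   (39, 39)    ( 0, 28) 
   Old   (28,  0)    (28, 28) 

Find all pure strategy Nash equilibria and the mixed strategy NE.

Pure NE: (New, New) and (Old, Old); Mixed NE: p = 0.7179, q = 0.7179

Work:
Check pure NE:
(New, New): (39, 39) - no unilateral deviation beneficial
(Old, Old): (28, 28) - no unilateral deviation beneficial
Mixed NE: P1 plays New with p = 0.7179, P2 plays New with q = 0.7179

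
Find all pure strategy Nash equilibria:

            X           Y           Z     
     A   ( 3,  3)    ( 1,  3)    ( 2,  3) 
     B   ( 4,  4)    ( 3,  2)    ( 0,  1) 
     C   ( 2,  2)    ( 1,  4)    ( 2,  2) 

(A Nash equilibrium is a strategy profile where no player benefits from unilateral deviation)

Nash equilibrium: (A, Z), (B, X)

Work:
Best responses:
  P1 vs X: payoffs [3, 4, 2] → best response B (payoff 4)
  P1 vs Y: payoffs [1, 3, 1] → best response B (payoff 3)
  P1 vs Z: payoffs [2, 0, 2] → best response A/C (payoff 2)
  P2 vs A: payoffs [3, 3, 3] → best response X/Y/Z (payoff 3)
  P2 vs B: payoffs [4, 2, 1] → best response X (payoff 4)
  P2 vs C: payoffs [2, 4, 2] → best response Y (payoff 4)
Mutual best responses: (A,Z), (B,X) → Nash equilibria.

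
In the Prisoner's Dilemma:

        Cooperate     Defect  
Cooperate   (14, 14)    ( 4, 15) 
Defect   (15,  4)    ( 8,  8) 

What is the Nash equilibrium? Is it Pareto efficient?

(Defect, Defect) is NE; not Pareto efficient

Work:
Defect dominates Cooperate for both players:
If P2 cooperates: Defect (15) > Cooperate (14)
If P2 defects: Defect (8) > Cooperate (4)
NE: (Defect, Defect) with payoff (8, 8)
But (Cooperate, Cooperate) = (14, 14) Pareto dominates (8, 8)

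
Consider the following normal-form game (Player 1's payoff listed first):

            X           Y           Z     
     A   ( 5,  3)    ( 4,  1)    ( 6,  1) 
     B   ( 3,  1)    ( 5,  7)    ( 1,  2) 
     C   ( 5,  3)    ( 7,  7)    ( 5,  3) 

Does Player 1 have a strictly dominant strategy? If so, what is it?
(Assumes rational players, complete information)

No strictly dominant strategy exists for Player 1

Work:
A strategy strictly dominates another if it gives a strictly higher payoff against every opponent action. Compare each pair of P1's strategies column-by-column:
  A vs B: [5 vs 3, 4 vs 5, 6 vs 1] → A does not strictly dominate B (column Y: 4 ≤ 5)
  A vs C: [5 vs 5, 4 vs 7, 6 vs 5] → A does not strictly dominate C (column X: 5 ≤ 5)
  B vs A: [3 vs 5, 5 vs 4, 1 vs 6] → B does not strictly dominate A (column X: 3 ≤ 5)
  B vs C: [3 vs 5, 5 vs 7, 1 vs 5] → B does not strictly dominate C (column X: 3 ≤ 5)
  C vs A: [5 vs 5, 7 vs 4, 5 vs 6] → C does not strictly dominate A (column X: 5 ≤ 5)
  C vs B: [5 vs 3, 7 vs 5, 5 vs 1] → C strictly dominates B
No single strategy strictly dominates all others → no strictly dominant strategy.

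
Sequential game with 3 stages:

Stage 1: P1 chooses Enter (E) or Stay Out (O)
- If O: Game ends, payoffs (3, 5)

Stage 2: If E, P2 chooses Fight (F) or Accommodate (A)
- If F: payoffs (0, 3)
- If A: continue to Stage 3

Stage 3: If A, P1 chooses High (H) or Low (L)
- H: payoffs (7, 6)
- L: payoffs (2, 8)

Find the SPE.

SPE: (E, A, H); Outcome (7, 6)

Work:
Stage 3: P1 chooses H (7 vs 2)
Stage 2: P2: F->3, A->6 (anticipating H). Choose A
Stage 1: P1: O->3, E->7 (anticipating A, H). Choose E
SPE path: E -> A -> H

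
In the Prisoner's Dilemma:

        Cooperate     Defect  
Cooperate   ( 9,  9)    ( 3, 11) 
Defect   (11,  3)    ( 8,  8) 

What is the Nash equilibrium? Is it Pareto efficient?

(Defect, Defect) is NE; not Pareto efficient

Work:
Defect dominates Cooperate for both players:
If P2 cooperates: Defect (11) > Cooperate (9)
If P2 defects: Defect (8) > Cooperate (3)
NE: (Defect, Defect) with payoff (8, 8)
But (Cooperate, Cooperate) = (9, 9) Pareto dominates (8, 8)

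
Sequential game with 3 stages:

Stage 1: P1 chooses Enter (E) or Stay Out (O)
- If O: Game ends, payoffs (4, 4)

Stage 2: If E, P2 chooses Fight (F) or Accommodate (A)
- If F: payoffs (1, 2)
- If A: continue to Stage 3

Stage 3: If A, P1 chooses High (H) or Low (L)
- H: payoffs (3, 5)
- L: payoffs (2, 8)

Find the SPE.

SPE: (O, A, H); Outcome (4, 4)

Work:
Stage 3: P1 chooses H (3 vs 2)
Stage 2: P2: F->2, A->5 (anticipating H). Choose A
Stage 1: P1: O->4, E->3 (anticipating A, H). Choose O
SPE path: O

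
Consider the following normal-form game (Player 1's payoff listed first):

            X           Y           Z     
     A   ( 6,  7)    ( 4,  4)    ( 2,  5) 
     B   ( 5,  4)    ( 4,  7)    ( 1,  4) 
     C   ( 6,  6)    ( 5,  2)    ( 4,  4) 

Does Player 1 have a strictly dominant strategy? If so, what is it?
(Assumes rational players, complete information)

No strictly dominant strategy exists for Player 1

Work:
A strategy strictly dominates another if it gives a strictly higher payoff against every opponent action. Compare each pair of P1's strategies column-by-column:
  A vs B: [6 vs 5, 4 vs 4, 2 vs 1] → A does not strictly dominate B (column Y: 4 ≤ 4)
  A vs C: [6 vs 6, 4 vs 5, 2 vs 4] → A does not strictly dominate C (column X: 6 ≤ 6)
  B vs A: [5 vs 6, 4 vs 4, 1 vs 2] → B does not strictly dominate A (column X: 5 ≤ 6)
  B vs C: [5 vs 6, 4 vs 5, 1 vs 4] → B does not strictly dominate C (column X: 5 ≤ 6)
  C vs A: [6 vs 6, 5 vs 4, 4 vs 2] → C does not strictly dominate A (column X: 6 ≤ 6)
  C vs B: [6 vs 5, 5 vs 4, 4 vs 1] → C strictly dominates B
No single strategy strictly dominates all others → no strictly dominant strategy.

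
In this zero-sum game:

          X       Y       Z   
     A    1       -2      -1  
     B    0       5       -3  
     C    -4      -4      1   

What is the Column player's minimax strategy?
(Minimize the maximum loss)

Column should play X or Z (all achieve the minimum), value = 1

Work:
Column player minimizes Row's maximum payoff:
Column X: max payoff to Row = 1
Column Y: max payoff to Row = 5
Column Z: max payoff to Row = 1
Minimum is 1, achieved by columns X, Z (tied).
Each of X or Z is a minimax strategy.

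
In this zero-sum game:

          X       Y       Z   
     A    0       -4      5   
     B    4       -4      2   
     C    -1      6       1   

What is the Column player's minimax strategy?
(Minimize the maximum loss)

Column should play X, value = 4

Work:
Column player minimizes Row's maximum payoff:
Column X: max payoff to Row = 4
Column Y: max payoff to Row = 6
Column Z: max payoff to Row = 5
Minimum is 4, achieved by column X.
Minimax strategy: X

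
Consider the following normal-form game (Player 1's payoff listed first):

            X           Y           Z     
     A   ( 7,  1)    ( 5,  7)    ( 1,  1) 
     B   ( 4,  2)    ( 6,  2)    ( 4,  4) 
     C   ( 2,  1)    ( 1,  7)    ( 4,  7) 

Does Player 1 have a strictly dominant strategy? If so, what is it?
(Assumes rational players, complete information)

No strictly dominant strategy exists for Player 1

Work:
A strategy strictly dominates another if it gives a strictly higher payoff against every opponent action. Compare each pair of P1's strategies column-by-column:
  A vs B: [7 vs 4, 5 vs 6, 1 vs 4] → A does not strictly dominate B (column Y: 5 ≤ 6)
  A vs C: [7 vs 2, 5 vs 1, 1 vs 4] → A does not strictly dominate C (column Z: 1 ≤ 4)
  B vs A: [4 vs 7, 6 vs 5, 4 vs 1] → B does not strictly dominate A (column X: 4 ≤ 7)
  B vs C: [4 vs 2, 6 vs 1, 4 vs 4] → B does not strictly dominate C (column Z: 4 ≤ 4)
  C vs A: [2 vs 7, 1 vs 5, 4 vs 1] → C does not strictly dominate A (column X: 2 ≤ 7)
  C vs B: [2 vs 4, 1 vs 6, 4 vs 4] → C does not strictly dominate B (column X: 2 ≤ 4)
No single strategy strictly dominates all others → no strictly dominant strategy.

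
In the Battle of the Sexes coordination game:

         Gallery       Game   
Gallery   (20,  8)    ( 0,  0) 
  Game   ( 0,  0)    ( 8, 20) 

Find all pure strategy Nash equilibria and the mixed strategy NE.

Pure NE: (Gallery, Gallery) and (Game, Game); Mixed NE: p = 0.7143, q = 0.2857

Work:
Check pure NE:
(Gallery, Gallery): (20, 8) - no unilateral deviation beneficial
(Game, Game): (8, 20) - no unilateral deviation beneficial
Mixed NE: P1 plays Gallery with p = 0.7143, P2 plays Gallery with q = 0.2857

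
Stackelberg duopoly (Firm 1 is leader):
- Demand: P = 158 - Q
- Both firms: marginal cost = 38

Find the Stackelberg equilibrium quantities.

q₁* (leader) = 60.0, q₂* (follower) = 30.0

Work:
Follower's reaction: q₂ = (a - c - q₁)/2
Leader substitutes: π₁ = q₁·(a - q₁ - (a-c-q₁)/2 - c)
FOC: q₁* = (158 - 38)/2 = 60.00
Then: q₂* = (158 - 38 - 60.0)/2 = 30.00
Leader has first-mover advantage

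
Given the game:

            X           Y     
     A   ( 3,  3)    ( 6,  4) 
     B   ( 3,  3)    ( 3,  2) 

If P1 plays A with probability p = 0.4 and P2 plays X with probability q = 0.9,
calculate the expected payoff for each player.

E[P1] = 3.12, E[P2] = 2.98

Work:
E[P1] = p·q·π₁(A,X) + p·(1-q)·π₁(A,Y) + (1-p)·q·π₁(B,X) + (1-p)·(1-q)·π₁(B,Y)
= 0.4·0.9·3 + 0.4·0.1·6 + 0.6·0.9·3 + 0.6·0.1·3
= 3.12

E[P2] = 2.98 (similar calculation)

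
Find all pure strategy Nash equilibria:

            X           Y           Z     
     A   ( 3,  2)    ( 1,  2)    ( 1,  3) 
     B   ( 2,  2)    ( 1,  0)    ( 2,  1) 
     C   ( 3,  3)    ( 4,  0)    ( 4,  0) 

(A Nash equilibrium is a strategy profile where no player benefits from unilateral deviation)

Nash equilibrium: (C, X)

Work:
Best responses:
  P1 vs X: payoffs [3, 2, 3] → best response A/C (payoff 3)
  P1 vs Y: payoffs [1, 1, 4] → best response C (payoff 4)
  P1 vs Z: payoffs [1, 2, 4] → best response C (payoff 4)
  P2 vs A: payoffs [2, 2, 3] → best response Z (payoff 3)
  P2 vs B: payoffs [2, 0, 1] → best response X (payoff 2)
  P2 vs C: payoffs [3, 0, 0] → best response X (payoff 3)
Mutual best responses: (C,X) → Nash equilibria.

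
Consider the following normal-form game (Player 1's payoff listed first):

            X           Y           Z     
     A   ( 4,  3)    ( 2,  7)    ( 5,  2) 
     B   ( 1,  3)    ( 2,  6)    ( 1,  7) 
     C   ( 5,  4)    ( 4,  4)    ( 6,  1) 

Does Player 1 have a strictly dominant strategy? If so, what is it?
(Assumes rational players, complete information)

Yes, Player 1's strictly dominant strategy is C

Work:
A strategy strictly dominates another if it gives a strictly higher payoff against every opponent action. Compare each pair of P1's strategies column-by-column:
  A vs B: [4 vs 1, 2 vs 2, 5 vs 1] → A does not strictly dominate B (column Y: 2 ≤ 2)
  A vs C: [4 vs 5, 2 vs 4, 5 vs 6] → A does not strictly dominate C (column X: 4 ≤ 5)
  B vs A: [1 vs 4, 2 vs 2, 1 vs 5] → B does not strictly dominate A (column X: 1 ≤ 4)
  B vs C: [1 vs 5, 2 vs 4, 1 vs 6] → B does not strictly dominate C (column X: 1 ≤ 5)
  C vs A: [5 vs 4, 4 vs 2, 6 vs 5] → C strictly dominates A
  C vs B: [5 vs 1, 4 vs 2, 6 vs 1] → C strictly dominates B
C strictly dominates every other strategy → strictly dominant.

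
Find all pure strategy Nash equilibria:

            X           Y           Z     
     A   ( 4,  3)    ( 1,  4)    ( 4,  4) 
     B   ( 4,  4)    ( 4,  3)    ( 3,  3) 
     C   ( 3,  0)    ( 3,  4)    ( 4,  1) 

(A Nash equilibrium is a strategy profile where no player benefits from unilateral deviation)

Nash equilibrium: (A, Z), (B, X)

Work:
Best responses:
  P1 vs X: payoffs [4, 4, 3] → best response A/B (payoff 4)
  P1 vs Y: payoffs [1, 4, 3] → best response B (payoff 4)
  P1 vs Z: payoffs [4, 3, 4] → best response A/C (payoff 4)
  P2 vs A: payoffs [3, 4, 4] → best response Y/Z (payoff 4)
  P2 vs B: payoffs [4, 3, 3] → best response X (payoff 4)
  P2 vs C: payoffs [0, 4, 1] → best response Y (payoff 4)
Mutual best responses: (A,Z), (B,X) → Nash equilibria.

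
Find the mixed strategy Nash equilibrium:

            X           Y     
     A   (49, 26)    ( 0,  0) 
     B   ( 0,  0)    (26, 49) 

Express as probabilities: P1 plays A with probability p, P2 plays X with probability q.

p = 0.6533, q = 0.3467

Work:
Find probabilities that make opponent indifferent:
P2 chooses q to make P1 indifferent between A and B
P1 chooses p to make P2 indifferent between X and Y
Mixed NE: P1 plays (A: 0.6533, B: 0.3467), P2 plays (X: 0.3467, Y: 0.6533)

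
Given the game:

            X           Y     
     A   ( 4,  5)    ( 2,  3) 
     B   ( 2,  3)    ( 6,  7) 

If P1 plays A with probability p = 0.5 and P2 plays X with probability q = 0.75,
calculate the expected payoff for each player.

E[P1] = 3.25, E[P2] = 4.25

Work:
E[P1] = p·q·π₁(A,X) + p·(1-q)·π₁(A,Y) + (1-p)·q·π₁(B,X) + (1-p)·(1-q)·π₁(B,Y)
= 0.5·0.75·4 + 0.5·0.25·2 + 0.5·0.75·2 + 0.5·0.25·6
= 3.25

E[P2] = 4.25 (similar calculation)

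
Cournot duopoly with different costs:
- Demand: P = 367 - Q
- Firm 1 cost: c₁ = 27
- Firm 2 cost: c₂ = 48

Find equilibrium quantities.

q₁* = 120.33, q₂* = 99.33

Work:
Reaction: q₁ = (367 - 27 - q₂)/2
Reaction: q₂ = (367 - 48 - q₁)/2
Solve simultaneously:
q₁* = (367 - 2×27 + 48)/3 = 120.33
q₂* = (367 - 2×48 + 27)/3 = 99.33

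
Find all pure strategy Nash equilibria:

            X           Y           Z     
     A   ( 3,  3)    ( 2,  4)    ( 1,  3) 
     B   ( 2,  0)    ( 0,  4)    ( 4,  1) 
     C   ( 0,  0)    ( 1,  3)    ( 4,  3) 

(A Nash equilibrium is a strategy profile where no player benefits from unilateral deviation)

Nash equilibrium: (A, Y), (C, Z)

Work:
Best responses:
  P1 vs X: payoffs [3, 2, 0] → best response A (payoff 3)
  P1 vs Y: payoffs [2, 0, 1] → best response A (payoff 2)
  P1 vs Z: payoffs [1, 4, 4] → best response B/C (payoff 4)
  P2 vs A: payoffs [3, 4, 3] → best response Y (payoff 4)
  P2 vs B: payoffs [0, 4, 1] → best response Y (payoff 4)
  P2 vs C: payoffs [0, 3, 3] → best response Y/Z (payoff 3)
Mutual best responses: (A,Y), (C,Z) → Nash equilibria.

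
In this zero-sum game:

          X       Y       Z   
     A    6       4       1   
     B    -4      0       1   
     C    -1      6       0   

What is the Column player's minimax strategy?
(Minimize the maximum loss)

Column should play Z, value = 1

Work:
Column player minimizes Row's maximum payoff:
Column X: max payoff to Row = 6
Column Y: max payoff to Row = 6
Column Z: max payoff to Row = 1
Minimum is 1, achieved by column Z.
Minimax strategy: Z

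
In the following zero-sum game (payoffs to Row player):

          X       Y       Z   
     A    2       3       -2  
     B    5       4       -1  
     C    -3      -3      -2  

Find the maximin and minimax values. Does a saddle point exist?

Maximin = -1, Minimax = -1, Saddle: True

Work:
Row minimums: [-2, -1, -3] → maximin = -1
Column maximums: [5, 4, -1] → minimax = -1
Saddle point exists! Game value = -1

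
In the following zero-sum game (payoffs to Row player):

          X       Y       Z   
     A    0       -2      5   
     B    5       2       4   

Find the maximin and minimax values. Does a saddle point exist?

Maximin = 2, Minimax = 2, Saddle: True

Work:
Row minimums: [-2, 2] → maximin = 2
Column maximums: [5, 2, 5] → minimax = 2
Saddle point exists! Game value = 2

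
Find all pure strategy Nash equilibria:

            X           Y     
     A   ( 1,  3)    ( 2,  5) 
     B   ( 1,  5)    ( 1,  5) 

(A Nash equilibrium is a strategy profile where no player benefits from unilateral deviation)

Nash equilibrium: (A, Y), (B, X)

Work:
Best responses:
  P1 vs X: payoffs [1, 1] → best response A/B (payoff 1)
  P1 vs Y: payoffs [2, 1] → best response A (payoff 2)
  P2 vs A: payoffs [3, 5] → best response Y (payoff 5)
  P2 vs B: payoffs [5, 5] → best response X/Y (payoff 5)
Mutual best responses: (A,Y), (B,X) → Nash equilibria.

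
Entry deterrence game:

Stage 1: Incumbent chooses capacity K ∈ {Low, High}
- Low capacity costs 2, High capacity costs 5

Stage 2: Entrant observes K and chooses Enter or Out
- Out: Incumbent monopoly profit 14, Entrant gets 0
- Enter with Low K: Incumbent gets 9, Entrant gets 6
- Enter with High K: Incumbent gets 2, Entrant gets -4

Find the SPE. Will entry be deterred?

SPE: (High, Enter|Low, Out|High); Entry deterred. Incumbent net profit = 9

Work:
After Low K: Entrant enters (6 > 0)
After High K: Entrant stays out (-4 < 0)
Incumbent: Low → 9−2=7, High → 14−5=9
Incumbent chooses High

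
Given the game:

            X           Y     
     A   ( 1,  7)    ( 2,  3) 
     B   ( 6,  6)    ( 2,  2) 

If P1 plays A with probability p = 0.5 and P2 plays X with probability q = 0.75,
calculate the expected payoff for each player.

E[P1] = 3.125, E[P2] = 5.5

Work:
E[P1] = p·q·π₁(A,X) + p·(1-q)·π₁(A,Y) + (1-p)·q·π₁(B,X) + (1-p)·(1-q)·π₁(B,Y)
= 0.5·0.75·1 + 0.5·0.25·2 + 0.5·0.75·6 + 0.5·0.25·2
= 3.125

E[P2] = 5.5 (similar calculation)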